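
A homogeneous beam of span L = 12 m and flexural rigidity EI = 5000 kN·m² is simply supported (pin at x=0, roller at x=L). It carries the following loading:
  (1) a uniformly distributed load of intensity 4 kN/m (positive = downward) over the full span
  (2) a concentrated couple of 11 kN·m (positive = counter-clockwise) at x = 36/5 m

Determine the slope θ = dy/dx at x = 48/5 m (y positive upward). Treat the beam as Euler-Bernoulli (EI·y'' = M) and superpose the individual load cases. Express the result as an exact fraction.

Load 1 — uniform load w=4 kN/m over full span:
  θ_1 = -w(L³-6Lx²+4x³)/(24EI) = -4·(12³-6·12·(48/5)²+4·(48/5)³)/(24·5000) = 3564/78125 rad
Load 2 — applied couple M₀=11 kN·m at a=36/5 m (b=L-a=24/5):
  θ_2 = (M₀x²/(2L)-M₀(x-a)+C₁)/EI  [x>a] with C₁=M₀(3b²-L²)/(6L)=-286/25 = (11·(48/5)²/(2·12)-11·((48/5)-(36/5))+(-286/25))/5000 = 11/12500 rad
Superposition: θ = Σ θ_i = 14531/312500 rad ≈ 0.046499 rad

θ(48/5) = 14531/312500 rad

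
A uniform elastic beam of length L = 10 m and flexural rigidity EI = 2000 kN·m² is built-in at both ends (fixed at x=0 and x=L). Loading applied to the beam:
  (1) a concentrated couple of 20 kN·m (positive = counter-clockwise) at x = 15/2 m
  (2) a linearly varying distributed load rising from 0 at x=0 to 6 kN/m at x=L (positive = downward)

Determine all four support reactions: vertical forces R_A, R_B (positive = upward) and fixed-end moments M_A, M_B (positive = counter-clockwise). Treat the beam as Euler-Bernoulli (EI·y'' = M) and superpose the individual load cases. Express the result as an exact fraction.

R_A = 45/4 kN, M_A = 105/4 kN·m, R_B = 75/4 kN, M_B = -135/4 kN·m

Load 1 — applied couple M₀=20 kN·m at a=15/2 m (b=L-a=5/2):
  R_A = 6M₀ab/L³ = 6·20·(15/2)·(5/2)/10³ = 9/4 kN
  M_A = M₀b(2a-b)/L² = 20·(5/2)·(2·(15/2)-(5/2))/10² = 25/4 kN·m
  R_B = -6M₀ab/L³ = -6·20·(15/2)·(5/2)/10³ = -9/4 kN
  M_B = M₀a(2b-a)/L² = 20·(15/2)·(2·(5/2)-(15/2))/10² = -15/4 kN·m
Load 2 — triangular load w₀=6 kN/m (0→w₀ over full span):
  R_A = 3w₀L/20 = 3·6·10/20 = 9 kN
  M_A = w₀L²/30 = 6·10²/30 = 20 kN·m
  R_B = 7w₀L/20 = 7·6·10/20 = 21 kN
  M_B = -w₀L²/20 = -6·10²/20 = -30 kN·m
Superposition: R_A = 45/4 kN, M_A = 105/4 kN·m, R_B = 75/4 kN, M_B = -135/4 kN·m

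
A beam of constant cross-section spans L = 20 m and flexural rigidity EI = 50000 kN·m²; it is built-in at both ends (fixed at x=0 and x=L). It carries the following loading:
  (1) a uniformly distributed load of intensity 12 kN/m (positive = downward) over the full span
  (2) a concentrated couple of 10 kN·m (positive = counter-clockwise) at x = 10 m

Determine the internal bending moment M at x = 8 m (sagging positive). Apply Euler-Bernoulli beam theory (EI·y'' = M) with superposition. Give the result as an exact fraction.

Load 1 — uniform load w=12 kN/m over full span:
  M_1 = wLx/2 - wL²/12 - wx²/2 = 12·20·8/2 - 12·20²/12 - 12·8²/2 = 176 kN·m
Load 2 — applied couple M₀=10 kN·m at a=10 m (b=L-a=10):
  M_2 = R_Ax - M_A  [x≤a] with R_A=3/4, M_A=5/2 = (3/4)·8 - (5/2) = 7/2 kN·m
Superposition: M = Σ M_i = 359/2 kN·m ≈ 179.500000 kN·m

M(8) = 359/2 kN·m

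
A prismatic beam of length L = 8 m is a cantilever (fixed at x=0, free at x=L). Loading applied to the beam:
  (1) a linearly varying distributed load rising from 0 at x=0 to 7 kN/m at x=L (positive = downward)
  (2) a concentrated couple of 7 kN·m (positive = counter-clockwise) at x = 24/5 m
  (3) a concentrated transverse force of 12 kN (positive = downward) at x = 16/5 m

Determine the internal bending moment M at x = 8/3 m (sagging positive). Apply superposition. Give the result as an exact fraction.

Load 1 — triangular load w₀=7 kN/m (0→w₀ over full span):
  M_1 = w₀Lx/2 - w₀L²/3 - w₀x³/(6L) = 7·8·(8/3)/2 - 7·8²/3 - 7·(8/3)³/(6·8) = -6272/81 kN·m
Load 2 — applied couple M₀=7 kN·m at a=24/5 m (b=L-a=16/5):
  M_2 = M₀  [x≤a] = 7 = 7 kN·m
Load 3 — point force P=12 kN at a=16/5 m (b=L-a=24/5):
  M_3 = -P(a-x)  [x≤a] = -12·((16/5)-(8/3)) = -32/5 kN·m
Superposition: M = Σ M_i = -31117/405 kN·m ≈ -76.832099 kN·m

M(8/3) = -31117/405 kN·m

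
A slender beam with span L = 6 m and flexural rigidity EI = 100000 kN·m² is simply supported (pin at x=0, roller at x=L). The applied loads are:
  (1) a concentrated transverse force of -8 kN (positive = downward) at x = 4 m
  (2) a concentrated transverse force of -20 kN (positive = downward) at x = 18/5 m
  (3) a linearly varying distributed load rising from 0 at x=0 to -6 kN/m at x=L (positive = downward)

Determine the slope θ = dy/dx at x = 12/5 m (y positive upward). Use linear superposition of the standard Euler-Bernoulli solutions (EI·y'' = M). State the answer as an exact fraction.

Load 1 — point force P=-8 kN at a=4 m (b=L-a=2):
  θ_1 = -Pb(L²-b²-3x²)/(6LEI)  [x≤a] = -(-8)·2·(6²-2²-3·(12/5)²)/(6·6·100000) = 46/703125 rad
Load 2 — point force P=-20 kN at a=18/5 m (b=L-a=12/5):
  θ_2 = -Pb(L²-b²-3x²)/(6LEI)  [x≤a] = -(-20)·(12/5)·(6²-(12/5)²-3·(12/5)²)/(6·6·100000) = 27/156250 rad
Load 3 — triangular load w₀=-6 kN/m (0→w₀ over full span):
  θ_3 = -w₀(7L⁴-30L²x²+15x⁴)/(360LEI) = -(-6)·(7·6⁴-30·6²·(12/5)²+15·(12/5)⁴)/(360·6·100000) = 2907/31250000 rad
Superposition: θ = Σ θ_i = 93163/281250000 rad ≈ 0.000331 rad

θ(12/5) = 93163/281250000 rad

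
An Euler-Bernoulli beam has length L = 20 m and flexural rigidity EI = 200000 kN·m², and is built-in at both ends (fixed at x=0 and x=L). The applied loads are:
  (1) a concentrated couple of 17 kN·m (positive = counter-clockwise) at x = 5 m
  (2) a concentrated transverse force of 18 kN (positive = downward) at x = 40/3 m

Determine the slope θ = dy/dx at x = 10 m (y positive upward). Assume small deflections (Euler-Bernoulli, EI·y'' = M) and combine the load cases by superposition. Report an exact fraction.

Load 1 — applied couple M₀=17 kN·m at a=5 m (b=L-a=15):
  θ_1 = (R_Ax²/2 - M_Ax - M₀(x-a))/EI  [x>a] with R_A=153/160, M_A=-51/16 = ((153/160)·10²/2 - (-51/16)·10 - 17·(10-5))/200000 = -17/640000 rad
Load 2 — point force P=18 kN at a=40/3 m (b=L-a=20/3):
  θ_2 = -Pb²x(2aL-(3a+b)x)/(2L³EI)  [x≤a] = -18·(20/3)²·10·(2·(40/3)·20-(3·(40/3)+(20/3))·10)/(2·20³·200000) = -1/6000 rad
Superposition: θ = Σ θ_i = -371/1920000 rad ≈ -0.000193 rad

θ(10) = -371/1920000 rad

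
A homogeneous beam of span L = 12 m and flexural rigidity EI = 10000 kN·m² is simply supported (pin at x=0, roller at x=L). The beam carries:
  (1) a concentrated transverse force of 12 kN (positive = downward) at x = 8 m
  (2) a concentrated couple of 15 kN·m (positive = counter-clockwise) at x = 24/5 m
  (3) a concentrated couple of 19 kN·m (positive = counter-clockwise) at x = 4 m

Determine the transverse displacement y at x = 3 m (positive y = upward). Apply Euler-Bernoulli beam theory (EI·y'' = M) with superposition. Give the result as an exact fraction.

Load 1 — point force P=12 kN at a=8 m (b=L-a=4):
  y_1 = -Pbx(L²-b²-x²)/(6LEI)  [x≤a] = -12·4·3·(12²-4²-3²)/(6·12·10000) = -119/5000 m
Load 2 — applied couple M₀=15 kN·m at a=24/5 m (b=L-a=36/5):
  y_2 = (M₀x³/(6L)+C₁x)/EI  [x≤a] with C₁=M₀(3b²-L²)/(6L)=12/5 = (15·3³/(6·12)+(12/5)·3)/10000 = 513/400000 m
Load 3 — applied couple M₀=19 kN·m at a=4 m (b=L-a=8):
  y_3 = (M₀x³/(6L)+C₁x)/EI  [x≤a] with C₁=M₀(3b²-L²)/(6L)=38/3 = (19·3³/(6·12)+(38/3)·3)/10000 = 361/80000 m
Superposition: y = Σ y_i = -3601/200000 m ≈ -0.018005 m

y(3) = -3601/200000 m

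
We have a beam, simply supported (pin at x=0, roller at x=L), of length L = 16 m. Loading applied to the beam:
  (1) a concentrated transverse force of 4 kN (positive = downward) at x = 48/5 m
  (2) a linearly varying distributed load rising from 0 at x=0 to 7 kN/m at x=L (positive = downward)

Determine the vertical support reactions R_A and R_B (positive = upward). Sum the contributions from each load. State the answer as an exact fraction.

Load 1 — point force P=4 kN at a=48/5 m (b=L-a=32/5):
  R_A = Pb/L = 4·(32/5)/16 = 8/5 kN
  R_B = Pa/L = 4·(48/5)/16 = 12/5 kN
Load 2 — triangular load w₀=7 kN/m (0→w₀ over full span):
  R_A = w₀L/6 = 7·16/6 = 56/3 kN
  R_B = w₀L/3 = 7·16/3 = 112/3 kN
Superposition: R_A = 304/15 kN, R_B = 596/15 kN

R_A = 304/15 kN, R_B = 596/15 kN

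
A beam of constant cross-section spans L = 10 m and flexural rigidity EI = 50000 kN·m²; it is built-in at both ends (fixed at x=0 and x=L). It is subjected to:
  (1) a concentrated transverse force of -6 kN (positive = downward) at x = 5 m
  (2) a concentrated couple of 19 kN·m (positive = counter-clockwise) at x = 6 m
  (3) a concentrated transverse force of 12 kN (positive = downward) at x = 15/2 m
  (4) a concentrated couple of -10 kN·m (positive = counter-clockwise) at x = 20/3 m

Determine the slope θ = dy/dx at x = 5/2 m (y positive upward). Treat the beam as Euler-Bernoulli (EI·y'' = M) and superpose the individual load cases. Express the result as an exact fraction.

Load 1 — point force P=-6 kN at a=5 m (b=L-a=5):
  θ_1 = -Pb²x(2aL-(3a+b)x)/(2L³EI)  [x≤a] = -(-6)·5²·(5/2)·(2·5·10-(3·5+5)·(5/2))/(2·10³·50000) = 3/16000 rad
Load 2 — applied couple M₀=19 kN·m at a=6 m (b=L-a=4):
  θ_2 = (R_Ax²/2 - M_Ax)/EI  [x≤a] with R_A=342/125, M_A=152/25 = ((342/125)·(5/2)²/2 - (152/25)·(5/2))/50000 = -133/1000000 rad
Load 3 — point force P=12 kN at a=15/2 m (b=L-a=5/2):
  θ_3 = -Pb²x(2aL-(3a+b)x)/(2L³EI)  [x≤a] = -12·(5/2)²·(5/2)·(2·(15/2)·10-(3·(15/2)+(5/2))·(5/2))/(2·10³·50000) = -21/128000 rad
Load 4 — applied couple M₀=-10 kN·m at a=20/3 m (b=L-a=10/3):
  θ_4 = (R_Ax²/2 - M_Ax)/EI  [x≤a] with R_A=-4/3, M_A=-10/3 = ((-4/3)·(5/2)²/2 - (-10/3)·(5/2))/50000 = 1/12000 rad
Superposition: θ = Σ θ_i = -1259/48000000 rad ≈ -0.000026 rad

θ(5/2) = -1259/48000000 rad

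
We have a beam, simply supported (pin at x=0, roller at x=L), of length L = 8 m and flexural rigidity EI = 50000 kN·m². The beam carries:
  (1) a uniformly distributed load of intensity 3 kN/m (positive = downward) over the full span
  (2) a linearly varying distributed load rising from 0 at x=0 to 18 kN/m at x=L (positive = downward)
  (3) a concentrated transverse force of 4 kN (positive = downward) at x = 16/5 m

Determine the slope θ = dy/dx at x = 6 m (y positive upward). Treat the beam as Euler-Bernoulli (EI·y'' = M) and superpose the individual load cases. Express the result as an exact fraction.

θ(6) = 46609/12500000 rad

Load 1 — uniform load w=3 kN/m over full span:
  θ_1 = -w(L³-6Lx²+4x³)/(24EI) = -3·(8³-6·8·6²+4·6³)/(24·50000) = 11/12500 rad
Load 2 — triangular load w₀=18 kN/m (0→w₀ over full span):
  θ_2 = -w₀(7L⁴-30L²x²+15x⁴)/(360LEI) = -18·(7·8⁴-30·8²·6²+15·6⁴)/(360·8·50000) = 1313/500000 rad
Load 3 — point force P=4 kN at a=16/5 m (b=L-a=24/5):
  θ_3 = -Pa(2L²-6Lx+3x²+a²)/(6LEI)  [x>a] = -4·(16/5)·(2·8²-6·8·6+3·6²+(16/5)²)/(6·8·50000) = 87/390625 rad
Superposition: θ = Σ θ_i = 46609/12500000 rad ≈ 0.003729 rad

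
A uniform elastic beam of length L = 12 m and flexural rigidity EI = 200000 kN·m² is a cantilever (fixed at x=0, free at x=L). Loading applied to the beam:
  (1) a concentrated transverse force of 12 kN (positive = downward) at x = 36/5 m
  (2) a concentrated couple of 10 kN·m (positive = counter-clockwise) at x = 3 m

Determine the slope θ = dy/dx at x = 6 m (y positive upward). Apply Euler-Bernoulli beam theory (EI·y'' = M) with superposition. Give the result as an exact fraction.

Load 1 — point force P=12 kN at a=36/5 m (b=L-a=24/5):
  θ_1 = -Px(2a-x)/(2EI)  [x≤a] = -12·6·(2·(36/5)-6)/(2·200000) = -189/125000 rad
Load 2 — applied couple M₀=10 kN·m at a=3 m (b=L-a=9):
  θ_2 = M₀a/EI  [x>a] = 10·3/200000 = 3/20000 rad
Superposition: θ = Σ θ_i = -681/500000 rad ≈ -0.001362 rad

θ(6) = -681/500000 rad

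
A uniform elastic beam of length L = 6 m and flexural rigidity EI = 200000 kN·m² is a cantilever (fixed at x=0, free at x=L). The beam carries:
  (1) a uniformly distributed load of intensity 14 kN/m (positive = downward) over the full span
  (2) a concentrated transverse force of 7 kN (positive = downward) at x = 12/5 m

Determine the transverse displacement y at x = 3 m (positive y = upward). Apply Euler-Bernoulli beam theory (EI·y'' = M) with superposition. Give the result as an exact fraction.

y(3) = -423801/100000000 m

Load 1 — uniform load w=14 kN/m over full span:
  y_1 = -wx²(x²-4Lx+6L²)/(24EI) = -14·3²·(3²-4·6·3+6·6²)/(24·200000) = -3213/800000 m
Load 2 — point force P=7 kN at a=12/5 m (b=L-a=18/5):
  y_2 = -Pa²(3x-a)/(6EI)  [x>a] = -7·(12/5)²·(3·3-(12/5))/(6·200000) = -693/3125000 m
Superposition: y = Σ y_i = -423801/100000000 m ≈ -0.004238 m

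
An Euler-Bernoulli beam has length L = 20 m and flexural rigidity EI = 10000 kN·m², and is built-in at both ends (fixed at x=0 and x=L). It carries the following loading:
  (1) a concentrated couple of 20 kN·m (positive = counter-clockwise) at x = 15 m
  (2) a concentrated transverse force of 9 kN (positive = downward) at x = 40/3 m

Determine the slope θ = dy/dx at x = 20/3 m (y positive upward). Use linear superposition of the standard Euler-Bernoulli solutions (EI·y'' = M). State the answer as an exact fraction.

Load 1 — applied couple M₀=20 kN·m at a=15 m (b=L-a=5):
  θ_1 = (R_Ax²/2 - M_Ax)/EI  [x≤a] with R_A=9/8, M_A=25/4 = ((9/8)·(20/3)²/2 - (25/4)·(20/3))/10000 = -1/600 rad
Load 2 — point force P=9 kN at a=40/3 m (b=L-a=20/3):
  θ_2 = -Pb²x(2aL-(3a+b)x)/(2L³EI)  [x≤a] = -9·(20/3)²·(20/3)·(2·(40/3)·20-(3·(40/3)+(20/3))·(20/3))/(2·20³·10000) = -1/270 rad
Superposition: θ = Σ θ_i = -29/5400 rad ≈ -0.005370 rad

θ(20/3) = -29/5400 rad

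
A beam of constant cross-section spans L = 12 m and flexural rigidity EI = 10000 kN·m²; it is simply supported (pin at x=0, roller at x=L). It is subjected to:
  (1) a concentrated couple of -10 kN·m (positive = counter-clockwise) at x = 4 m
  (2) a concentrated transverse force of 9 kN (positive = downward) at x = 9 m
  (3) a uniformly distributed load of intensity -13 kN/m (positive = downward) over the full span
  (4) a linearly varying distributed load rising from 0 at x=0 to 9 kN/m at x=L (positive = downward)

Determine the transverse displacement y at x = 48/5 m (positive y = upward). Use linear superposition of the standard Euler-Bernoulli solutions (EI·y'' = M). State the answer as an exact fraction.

y(48/5) = 35674727/312500000 m

Load 1 — applied couple M₀=-10 kN·m at a=4 m (b=L-a=8):
  y_1 = (M₀x³/(6L)-M₀(x-a)²/2+C₁x)/EI  [x>a] with C₁=M₀(3b²-L²)/(6L)=-20/3 = ((-10)·(48/5)³/(6·12)-(-10)·((48/5)-4)²/2+(-20/3)·(48/5))/10000 = -47/15625 m
Load 2 — point force P=9 kN at a=9 m (b=L-a=3):
  y_2 = -Pa(L-x)(2Lx-a²-x²)/(6LEI)  [x>a] = -9·9·(12-(48/5))·(2·12·(48/5)-9²-(48/5)²)/(6·12·10000) = -38637/2500000 m
Load 3 — uniform load w=-13 kN/m over full span:
  y_3 = -wx(L³-2Lx²+x³)/(24EI) = -(-13)·(48/5)·(12³-2·12·(48/5)²+(48/5)³)/(24·10000) = 81432/390625 m
Load 4 — triangular load w₀=9 kN/m (0→w₀ over full span):
  y_4 = -w₀x(7L⁴-10L²x²+3x⁴)/(360LEI) = -9·(48/5)·(7·12⁴-10·12²·(48/5)²+3·(48/5)⁴)/(360·12·10000) = -740664/9765625 m
Superposition: y = Σ y_i = 35674727/312500000 m ≈ 0.114159 m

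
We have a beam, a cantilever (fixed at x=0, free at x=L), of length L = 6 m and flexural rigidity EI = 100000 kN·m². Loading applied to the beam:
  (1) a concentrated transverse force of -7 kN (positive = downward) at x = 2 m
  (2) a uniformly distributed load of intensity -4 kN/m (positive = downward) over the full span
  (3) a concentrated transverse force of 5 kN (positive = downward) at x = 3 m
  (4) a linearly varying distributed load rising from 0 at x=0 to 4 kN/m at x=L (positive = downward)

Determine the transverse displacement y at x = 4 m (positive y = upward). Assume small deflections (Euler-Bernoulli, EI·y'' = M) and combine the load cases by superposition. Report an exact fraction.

y(4) = 7213/9000000 m

Load 1 — point force P=-7 kN at a=2 m (b=L-a=4):
  y_1 = -Pa²(3x-a)/(6EI)  [x>a] = -(-7)·2²·(3·4-2)/(6·100000) = 7/15000 m
Load 2 — uniform load w=-4 kN/m over full span:
  y_2 = -wx²(x²-4Lx+6L²)/(24EI) = -(-4)·4²·(4²-4·6·4+6·6²)/(24·100000) = 34/9375 m
Load 3 — point force P=5 kN at a=3 m (b=L-a=3):
  y_3 = -Pa²(3x-a)/(6EI)  [x>a] = -5·3²·(3·4-3)/(6·100000) = -27/40000 m
Load 4 — triangular load w₀=4 kN/m (0→w₀ over full span):
  y_4 = (w₀Lx³/12-w₀L²x²/6-w₀x⁵/(120L))/EI = (4·6·4³/12-4·6²·4²/6-4·4⁵/(120·6))/100000 = -368/140625 m
Superposition: y = Σ y_i = 7213/9000000 m ≈ 0.000801 m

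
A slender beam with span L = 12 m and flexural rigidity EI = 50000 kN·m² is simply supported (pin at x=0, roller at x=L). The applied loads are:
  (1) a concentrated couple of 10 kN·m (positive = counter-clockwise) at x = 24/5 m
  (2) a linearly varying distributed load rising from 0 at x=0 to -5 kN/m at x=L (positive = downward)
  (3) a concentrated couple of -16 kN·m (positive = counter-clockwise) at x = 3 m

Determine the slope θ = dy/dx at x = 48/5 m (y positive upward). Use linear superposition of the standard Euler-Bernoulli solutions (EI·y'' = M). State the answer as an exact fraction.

θ(48/5) = -8199/3125000 rad

Load 1 — applied couple M₀=10 kN·m at a=24/5 m (b=L-a=36/5):
  θ_1 = (M₀x²/(2L)-M₀(x-a)+C₁)/EI  [x>a] with C₁=M₀(3b²-L²)/(6L)=8/5 = (10·(48/5)²/(2·12)-10·((48/5)-(24/5))+(8/5))/50000 = -1/6250 rad
Load 2 — triangular load w₀=-5 kN/m (0→w₀ over full span):
  θ_2 = -w₀(7L⁴-30L²x²+15x⁴)/(360LEI) = -(-5)·(7·12⁴-30·12²·(48/5)²+15·(48/5)⁴)/(360·12·50000) = -2271/781250 rad
Load 3 — applied couple M₀=-16 kN·m at a=3 m (b=L-a=9):
  θ_3 = (M₀x²/(2L)-M₀(x-a)+C₁)/EI  [x>a] with C₁=M₀(3b²-L²)/(6L)=-22 = ((-16)·(48/5)²/(2·12)-(-16)·((48/5)-3)+(-22))/50000 = 277/625000 rad
Superposition: θ = Σ θ_i = -8199/3125000 rad ≈ -0.002624 rad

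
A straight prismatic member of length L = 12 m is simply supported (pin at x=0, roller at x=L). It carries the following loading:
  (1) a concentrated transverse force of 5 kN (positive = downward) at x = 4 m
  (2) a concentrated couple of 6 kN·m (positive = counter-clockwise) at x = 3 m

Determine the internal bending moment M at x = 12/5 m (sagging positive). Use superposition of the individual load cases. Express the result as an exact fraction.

Load 1 — point force P=5 kN at a=4 m (b=L-a=8):
  M_1 = Pbx/L  [x≤a] = 5·8·(12/5)/12 = 8 kN·m
Load 2 — applied couple M₀=6 kN·m at a=3 m (b=L-a=9):
  M_2 = M₀x/L  [x≤a] = 6·(12/5)/12 = 6/5 kN·m
Superposition: M = Σ M_i = 46/5 kN·m ≈ 9.200000 kN·m

M(12/5) = 46/5 kN·m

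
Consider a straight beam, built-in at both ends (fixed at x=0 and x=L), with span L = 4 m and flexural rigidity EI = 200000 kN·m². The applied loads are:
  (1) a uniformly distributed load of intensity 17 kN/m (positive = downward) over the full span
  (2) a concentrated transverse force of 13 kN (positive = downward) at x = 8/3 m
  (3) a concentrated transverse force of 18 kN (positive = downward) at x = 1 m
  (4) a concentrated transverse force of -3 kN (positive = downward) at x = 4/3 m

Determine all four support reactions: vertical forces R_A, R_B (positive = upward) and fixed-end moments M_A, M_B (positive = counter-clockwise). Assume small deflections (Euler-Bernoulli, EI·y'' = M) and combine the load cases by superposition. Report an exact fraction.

Load 1 — uniform load w=17 kN/m over full span:
  R_A = wL/2 = 17·4/2 = 34 kN
  M_A = wL²/12 = 17·4²/12 = 68/3 kN·m
  R_B = wL/2 = 17·4/2 = 34 kN
  M_B = -wL²/12 = -17·4²/12 = -68/3 kN·m
Load 2 — point force P=13 kN at a=8/3 m (b=L-a=4/3):
  R_A = Pb²(3a+b)/L³ = 13·(4/3)²·(3·(8/3)+(4/3))/4³ = 91/27 kN
  M_A = Pab²/L² = 13·(8/3)·(4/3)²/4² = 104/27 kN·m
  R_B = Pa²(a+3b)/L³ = 13·(8/3)²·((8/3)+3·(4/3))/4³ = 260/27 kN
  M_B = -Pa²b/L² = -13·(8/3)²·(4/3)/4² = -208/27 kN·m
Load 3 — point force P=18 kN at a=1 m (b=L-a=3):
  R_A = Pb²(3a+b)/L³ = 18·3²·(3·1+3)/4³ = 243/16 kN
  M_A = Pab²/L² = 18·1·3²/4² = 81/8 kN·m
  R_B = Pa²(a+3b)/L³ = 18·1²·(1+3·3)/4³ = 45/16 kN
  M_B = -Pa²b/L² = -18·1²·3/4² = -27/8 kN·m
Load 4 — point force P=-3 kN at a=4/3 m (b=L-a=8/3):
  R_A = Pb²(3a+b)/L³ = (-3)·(8/3)²·(3·(4/3)+(8/3))/4³ = -20/9 kN
  M_A = Pab²/L² = (-3)·(4/3)·(8/3)²/4² = -16/9 kN·m
  R_B = Pa²(a+3b)/L³ = (-3)·(4/3)²·((4/3)+3·(8/3))/4³ = -7/9 kN
  M_B = -Pa²b/L² = -(-3)·(4/3)²·(8/3)/4² = 8/9 kN·m
Superposition: R_A = 21745/432 kN, M_A = 7531/216 kN·m, R_B = 19727/432 kN, M_B = -7097/216 kN·m

R_A = 21745/432 kN, M_A = 7531/216 kN·m, R_B = 19727/432 kN, M_B = -7097/216 kN·m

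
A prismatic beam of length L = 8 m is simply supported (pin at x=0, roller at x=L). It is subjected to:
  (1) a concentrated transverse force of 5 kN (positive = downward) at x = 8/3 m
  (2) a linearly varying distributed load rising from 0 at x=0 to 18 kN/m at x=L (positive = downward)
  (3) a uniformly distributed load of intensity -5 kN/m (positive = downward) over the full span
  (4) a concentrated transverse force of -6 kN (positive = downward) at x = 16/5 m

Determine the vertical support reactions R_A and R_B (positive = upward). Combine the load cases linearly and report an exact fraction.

Load 1 — point force P=5 kN at a=8/3 m (b=L-a=16/3):
  R_A = Pb/L = 5·(16/3)/8 = 10/3 kN
  R_B = Pa/L = 5·(8/3)/8 = 5/3 kN
Load 2 — triangular load w₀=18 kN/m (0→w₀ over full span):
  R_A = w₀L/6 = 18·8/6 = 24 kN
  R_B = w₀L/3 = 18·8/3 = 48 kN
Load 3 — uniform load w=-5 kN/m over full span:
  R_A = wL/2 = (-5)·8/2 = -20 kN
  R_B = wL/2 = (-5)·8/2 = -20 kN
Load 4 — point force P=-6 kN at a=16/5 m (b=L-a=24/5):
  R_A = Pb/L = (-6)·(24/5)/8 = -18/5 kN
  R_B = Pa/L = (-6)·(16/5)/8 = -12/5 kN
Superposition: R_A = 56/15 kN, R_B = 409/15 kN

R_A = 56/15 kN, R_B = 409/15 kN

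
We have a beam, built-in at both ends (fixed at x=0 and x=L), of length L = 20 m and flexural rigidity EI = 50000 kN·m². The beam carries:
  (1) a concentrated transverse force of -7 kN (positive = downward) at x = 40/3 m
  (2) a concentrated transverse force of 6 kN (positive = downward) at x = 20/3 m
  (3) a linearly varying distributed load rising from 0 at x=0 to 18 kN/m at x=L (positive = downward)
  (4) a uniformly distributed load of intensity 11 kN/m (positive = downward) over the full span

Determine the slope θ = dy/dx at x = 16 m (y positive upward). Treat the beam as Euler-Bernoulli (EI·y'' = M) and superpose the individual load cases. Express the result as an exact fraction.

Load 1 — point force P=-7 kN at a=40/3 m (b=L-a=20/3):
  θ_1 = Pa²(L-x)(2bL-(3b+a)(L-x))/(2L³EI)  [x>a] = (-7)·(40/3)²·(20-16)·(2·(20/3)·20-(3·(20/3)+(40/3))·(20-16))/(2·20³·50000) = -14/16875 rad
Load 2 — point force P=6 kN at a=20/3 m (b=L-a=40/3):
  θ_2 = Pa²(L-x)(2bL-(3b+a)(L-x))/(2L³EI)  [x>a] = 6·(20/3)²·(20-16)·(2·(40/3)·20-(3·(40/3)+(20/3))·(20-16))/(2·20³·50000) = 13/28125 rad
Load 3 — triangular load w₀=18 kN/m (0→w₀ over full span):
  θ_3 = -w₀(2x(L-x)(L-2x)(x+2L)+x²(L-x)²)/(120LEI) = -18·(2·16·(20-16)·(20-2·16)·(16+2·20)+16²·(20-16)²)/(120·20·50000) = 192/15625 rad
Load 4 — uniform load w=11 kN/m over full span:
  θ_4 = -wx(L-x)(L-2x)/(12EI) = -11·16·(20-16)·(20-2·16)/(12·50000) = 44/3125 rad
Superposition: θ = Σ θ_i = 10969/421875 rad ≈ 0.026001 rad

θ(16) = 10969/421875 rad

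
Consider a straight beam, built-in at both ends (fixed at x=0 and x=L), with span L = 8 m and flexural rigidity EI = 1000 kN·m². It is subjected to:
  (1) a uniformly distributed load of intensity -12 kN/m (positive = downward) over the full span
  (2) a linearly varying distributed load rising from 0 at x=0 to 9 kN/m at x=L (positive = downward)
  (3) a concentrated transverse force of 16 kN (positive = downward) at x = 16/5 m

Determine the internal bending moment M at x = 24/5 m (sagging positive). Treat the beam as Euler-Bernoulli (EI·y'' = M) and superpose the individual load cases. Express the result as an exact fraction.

M(24/5) = -6576/625 kN·m

Load 1 — uniform load w=-12 kN/m over full span:
  M_1 = wLx/2 - wL²/12 - wx²/2 = (-12)·8·(24/5)/2 - (-12)·8²/12 - (-12)·(24/5)²/2 = -704/25 kN·m
Load 2 — triangular load w₀=9 kN/m (0→w₀ over full span):
  M_2 = 3w₀Lx/20 - w₀L²/30 - w₀x³/(6L) = 3·9·8·(24/5)/20 - 9·8²/30 - 9·(24/5)³/(6·8) = 1488/125 kN·m
Load 3 — point force P=16 kN at a=16/5 m (b=L-a=24/5):
  M_3 = Pa²(a+3b)(L-x)/L³ - Pa²b/L²  [x>a] = 16·(16/5)²·((16/5)+3·(24/5))·(8-(24/5))/8³ - 16·(16/5)²·(24/5)/8² = 3584/625 kN·m
Superposition: M = Σ M_i = -6576/625 kN·m ≈ -10.521600 kN·m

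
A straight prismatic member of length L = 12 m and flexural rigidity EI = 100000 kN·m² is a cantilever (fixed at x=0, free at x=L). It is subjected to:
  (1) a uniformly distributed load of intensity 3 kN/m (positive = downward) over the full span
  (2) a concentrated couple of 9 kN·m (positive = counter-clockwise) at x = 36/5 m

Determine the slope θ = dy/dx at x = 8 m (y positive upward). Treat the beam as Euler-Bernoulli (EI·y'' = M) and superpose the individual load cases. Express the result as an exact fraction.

Load 1 — uniform load w=3 kN/m over full span:
  θ_1 = -wx(x²-3Lx+3L²)/(6EI) = -3·8·(8²-3·12·8+3·12²)/(6·100000) = -26/3125 rad
Load 2 — applied couple M₀=9 kN·m at a=36/5 m (b=L-a=24/5):
  θ_2 = M₀a/EI  [x>a] = 9·(36/5)/100000 = 81/125000 rad
Superposition: θ = Σ θ_i = -959/125000 rad ≈ -0.007672 rad

θ(8) = -959/125000 rad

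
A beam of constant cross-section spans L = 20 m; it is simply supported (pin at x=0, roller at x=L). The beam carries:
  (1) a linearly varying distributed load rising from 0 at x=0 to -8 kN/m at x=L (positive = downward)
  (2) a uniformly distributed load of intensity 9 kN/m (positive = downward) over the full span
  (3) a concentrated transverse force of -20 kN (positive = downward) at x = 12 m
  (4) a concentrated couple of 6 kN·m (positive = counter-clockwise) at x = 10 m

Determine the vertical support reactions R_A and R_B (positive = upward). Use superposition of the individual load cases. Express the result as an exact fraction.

R_A = 1669/30 kN, R_B = 731/30 kN

Load 1 — triangular load w₀=-8 kN/m (0→w₀ over full span):
  R_A = w₀L/6 = (-8)·20/6 = -80/3 kN
  R_B = w₀L/3 = (-8)·20/3 = -160/3 kN
Load 2 — uniform load w=9 kN/m over full span:
  R_A = wL/2 = 9·20/2 = 90 kN
  R_B = wL/2 = 9·20/2 = 90 kN
Load 3 — point force P=-20 kN at a=12 m (b=L-a=8):
  R_A = Pb/L = (-20)·8/20 = -8 kN
  R_B = Pa/L = (-20)·12/20 = -12 kN
Load 4 — applied couple M₀=6 kN·m at a=10 m (b=L-a=10):
  R_A = M₀/L = 6/20 = 3/10 kN
  R_B = -M₀/L = -6/20 = -3/10 kN
Superposition: R_A = 1669/30 kN, R_B = 731/30 kN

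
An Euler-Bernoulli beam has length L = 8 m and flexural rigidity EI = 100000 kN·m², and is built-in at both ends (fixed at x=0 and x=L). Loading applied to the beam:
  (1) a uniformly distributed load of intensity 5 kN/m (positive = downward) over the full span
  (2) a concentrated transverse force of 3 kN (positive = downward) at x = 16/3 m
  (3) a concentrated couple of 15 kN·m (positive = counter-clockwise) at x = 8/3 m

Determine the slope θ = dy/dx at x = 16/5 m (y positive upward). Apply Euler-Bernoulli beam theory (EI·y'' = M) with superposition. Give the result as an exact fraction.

θ(16/5) = -67/937500 rad

Load 1 — uniform load w=5 kN/m over full span:
  θ_1 = -wx(L-x)(L-2x)/(12EI) = -5·(16/5)·(8-(16/5))·(8-2·(16/5))/(12·100000) = -8/78125 rad
Load 2 — point force P=3 kN at a=16/3 m (b=L-a=8/3):
  θ_2 = -Pb²x(2aL-(3a+b)x)/(2L³EI)  [x≤a] = -3·(8/3)²·(16/5)·(2·(16/3)·8-(3·(16/3)+(8/3))·(16/5))/(2·8³·100000) = -4/234375 rad
Load 3 — applied couple M₀=15 kN·m at a=8/3 m (b=L-a=16/3):
  θ_3 = (R_Ax²/2 - M_Ax - M₀(x-a))/EI  [x>a] with R_A=5/2, M_A=0 = ((5/2)·(16/5)²/2 - 0·(16/5) - 15·((16/5)-(8/3)))/100000 = 3/62500 rad
Superposition: θ = Σ θ_i = -67/937500 rad ≈ -0.000071 rad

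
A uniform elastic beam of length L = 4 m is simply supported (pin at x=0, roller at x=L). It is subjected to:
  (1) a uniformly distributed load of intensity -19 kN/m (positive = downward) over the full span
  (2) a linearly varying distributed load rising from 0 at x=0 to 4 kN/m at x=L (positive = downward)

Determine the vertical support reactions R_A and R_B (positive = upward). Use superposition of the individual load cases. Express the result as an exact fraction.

Load 1 — uniform load w=-19 kN/m over full span:
  R_A = wL/2 = (-19)·4/2 = -38 kN
  R_B = wL/2 = (-19)·4/2 = -38 kN
Load 2 — triangular load w₀=4 kN/m (0→w₀ over full span):
  R_A = w₀L/6 = 4·4/6 = 8/3 kN
  R_B = w₀L/3 = 4·4/3 = 16/3 kN
Superposition: R_A = -106/3 kN, R_B = -98/3 kN

R_A = -106/3 kN, R_B = -98/3 kN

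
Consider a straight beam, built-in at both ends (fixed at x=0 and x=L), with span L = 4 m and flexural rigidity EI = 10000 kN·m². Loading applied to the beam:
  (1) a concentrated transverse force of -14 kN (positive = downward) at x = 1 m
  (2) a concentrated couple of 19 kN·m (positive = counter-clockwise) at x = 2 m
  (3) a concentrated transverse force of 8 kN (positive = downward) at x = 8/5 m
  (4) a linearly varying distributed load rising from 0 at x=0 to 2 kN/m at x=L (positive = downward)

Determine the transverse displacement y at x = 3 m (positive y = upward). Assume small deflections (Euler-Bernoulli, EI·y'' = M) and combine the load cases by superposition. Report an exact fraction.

y(3) = 21/320000 m

Load 1 — point force P=-14 kN at a=1 m (b=L-a=3):
  y_1 = -Pa²(L-x)²(3bL-(3b+a)(L-x))/(6L³EI)  [x>a] = -(-14)·1²·(4-3)²·(3·3·4-(3·3+1)·(4-3))/(6·4³·10000) = 91/960000 m
Load 2 — applied couple M₀=19 kN·m at a=2 m (b=L-a=2):
  y_2 = (R_Ax³/6 - M_Ax²/2 - M₀(x-a)²/2)/EI  [x>a] with R_A=57/8, M_A=19/4 = ((57/8)·3³/6 - (19/4)·3²/2 - 19·(3-2)²/2)/10000 = 19/160000 m
Load 3 — point force P=8 kN at a=8/5 m (b=L-a=12/5):
  y_3 = -Pa²(L-x)²(3bL-(3b+a)(L-x))/(6L³EI)  [x>a] = -8·(8/5)²·(4-3)²·(3·(12/5)·4-(3·(12/5)+(8/5))·(4-3))/(6·4³·10000) = -1/9375 m
Load 4 — triangular load w₀=2 kN/m (0→w₀ over full span):
  y_4 = -w₀x²(L-x)²(x+2L)/(120LEI) = -2·3²·(4-3)²·(3+2·4)/(120·4·10000) = -33/800000 m
Superposition: y = Σ y_i = 21/320000 m ≈ 0.000066 m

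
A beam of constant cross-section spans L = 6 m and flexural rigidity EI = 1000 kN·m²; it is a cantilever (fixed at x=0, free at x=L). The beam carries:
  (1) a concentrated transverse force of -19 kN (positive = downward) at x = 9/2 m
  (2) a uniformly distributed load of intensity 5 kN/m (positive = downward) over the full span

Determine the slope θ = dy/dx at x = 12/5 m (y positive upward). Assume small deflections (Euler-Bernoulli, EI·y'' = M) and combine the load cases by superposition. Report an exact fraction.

θ(12/5) = 117/12500 rad

Load 1 — point force P=-19 kN at a=9/2 m (b=L-a=3/2):
  θ_1 = -Px(2a-x)/(2EI)  [x≤a] = -(-19)·(12/5)·(2·(9/2)-(12/5))/(2·1000) = 1881/12500 rad
Load 2 — uniform load w=5 kN/m over full span:
  θ_2 = -wx(x²-3Lx+3L²)/(6EI) = -5·(12/5)·((12/5)²-3·6·(12/5)+3·6²)/(6·1000) = -441/3125 rad
Superposition: θ = Σ θ_i = 117/12500 rad ≈ 0.009360 rad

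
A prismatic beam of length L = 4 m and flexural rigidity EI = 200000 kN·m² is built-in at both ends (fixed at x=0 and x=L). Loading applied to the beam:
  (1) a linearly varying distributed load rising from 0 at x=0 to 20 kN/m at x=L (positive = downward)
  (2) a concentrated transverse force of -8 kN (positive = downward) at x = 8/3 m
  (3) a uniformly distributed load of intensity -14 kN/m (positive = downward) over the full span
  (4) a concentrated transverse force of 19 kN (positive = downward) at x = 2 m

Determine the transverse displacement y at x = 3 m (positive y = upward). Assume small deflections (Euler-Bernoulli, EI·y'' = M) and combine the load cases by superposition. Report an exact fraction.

y(3) = -427/129600000 m

Load 1 — triangular load w₀=20 kN/m (0→w₀ over full span):
  y_1 = -w₀x²(L-x)²(x+2L)/(120LEI) = -20·3²·(4-3)²·(3+2·4)/(120·4·200000) = -33/1600000 m
Load 2 — point force P=-8 kN at a=8/3 m (b=L-a=4/3):
  y_2 = -Pa²(L-x)²(3bL-(3b+a)(L-x))/(6L³EI)  [x>a] = -(-8)·(8/3)²·(4-3)²·(3·(4/3)·4-(3·(4/3)+(8/3))·(4-3))/(6·4³·200000) = 7/1012500 m
Load 3 — uniform load w=-14 kN/m over full span:
  y_3 = -wx²(L-x)²/(24EI) = -(-14)·3²·(4-3)²/(24·200000) = 21/800000 m
Load 4 — point force P=19 kN at a=2 m (b=L-a=2):
  y_4 = -Pa²(L-x)²(3bL-(3b+a)(L-x))/(6L³EI)  [x>a] = -19·2²·(4-3)²·(3·2·4-(3·2+2)·(4-3))/(6·4³·200000) = -19/1200000 m
Superposition: y = Σ y_i = -427/129600000 m ≈ -0.000003 m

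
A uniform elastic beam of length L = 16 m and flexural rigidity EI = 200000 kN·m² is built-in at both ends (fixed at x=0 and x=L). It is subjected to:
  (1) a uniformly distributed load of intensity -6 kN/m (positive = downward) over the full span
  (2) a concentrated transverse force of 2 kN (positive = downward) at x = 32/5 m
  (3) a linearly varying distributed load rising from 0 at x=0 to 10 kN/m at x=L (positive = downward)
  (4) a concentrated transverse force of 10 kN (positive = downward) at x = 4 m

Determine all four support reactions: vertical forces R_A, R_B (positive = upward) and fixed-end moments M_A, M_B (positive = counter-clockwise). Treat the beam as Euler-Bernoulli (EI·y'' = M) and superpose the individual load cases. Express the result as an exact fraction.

R_A = -28533/2000 kN, M_A = -11669/750 kN·m, R_B = 20533/2000 kN, M_B = -2643/250 kN·m

Load 1 — uniform load w=-6 kN/m over full span:
  R_A = wL/2 = (-6)·16/2 = -48 kN
  M_A = wL²/12 = (-6)·16²/12 = -128 kN·m
  R_B = wL/2 = (-6)·16/2 = -48 kN
  M_B = -wL²/12 = -(-6)·16²/12 = 128 kN·m
Load 2 — point force P=2 kN at a=32/5 m (b=L-a=48/5):
  R_A = Pb²(3a+b)/L³ = 2·(48/5)²·(3·(32/5)+(48/5))/16³ = 162/125 kN
  M_A = Pab²/L² = 2·(32/5)·(48/5)²/16² = 576/125 kN·m
  R_B = Pa²(a+3b)/L³ = 2·(32/5)²·((32/5)+3·(48/5))/16³ = 88/125 kN
  M_B = -Pa²b/L² = -2·(32/5)²·(48/5)/16² = -384/125 kN·m
Load 3 — triangular load w₀=10 kN/m (0→w₀ over full span):
  R_A = 3w₀L/20 = 3·10·16/20 = 24 kN
  M_A = w₀L²/30 = 10·16²/30 = 256/3 kN·m
  R_B = 7w₀L/20 = 7·10·16/20 = 56 kN
  M_B = -w₀L²/20 = -10·16²/20 = -128 kN·m
Load 4 — point force P=10 kN at a=4 m (b=L-a=12):
  R_A = Pb²(3a+b)/L³ = 10·12²·(3·4+12)/16³ = 135/16 kN
  M_A = Pab²/L² = 10·4·12²/16² = 45/2 kN·m
  R_B = Pa²(a+3b)/L³ = 10·4²·(4+3·12)/16³ = 25/16 kN
  M_B = -Pa²b/L² = -10·4²·12/16² = -15/2 kN·m
Superposition: R_A = -28533/2000 kN, M_A = -11669/750 kN·m, R_B = 20533/2000 kN, M_B = -2643/250 kN·m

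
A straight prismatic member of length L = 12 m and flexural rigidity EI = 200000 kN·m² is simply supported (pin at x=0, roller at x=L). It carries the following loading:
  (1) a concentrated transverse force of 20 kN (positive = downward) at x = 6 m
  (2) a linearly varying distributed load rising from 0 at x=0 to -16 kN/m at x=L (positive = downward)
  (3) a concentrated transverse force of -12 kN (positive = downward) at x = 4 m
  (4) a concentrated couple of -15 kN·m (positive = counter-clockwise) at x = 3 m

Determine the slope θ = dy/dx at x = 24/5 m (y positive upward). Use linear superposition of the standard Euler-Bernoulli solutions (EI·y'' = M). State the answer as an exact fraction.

θ(24/5) = 2159593/3000000000 rad

Load 1 — point force P=20 kN at a=6 m (b=L-a=6):
  θ_1 = -Pb(L²-b²-3x²)/(6LEI)  [x≤a] = -20·6·(12²-6²-3·(24/5)²)/(6·12·200000) = -81/250000 rad
Load 2 — triangular load w₀=-16 kN/m (0→w₀ over full span):
  θ_2 = -w₀(7L⁴-30L²x²+15x⁴)/(360LEI) = -(-16)·(7·12⁴-30·12²·(24/5)²+15·(24/5)⁴)/(360·12·200000) = 1938/1953125 rad
Load 3 — point force P=-12 kN at a=4 m (b=L-a=8):
  θ_3 = -Pa(2L²-6Lx+3x²+a²)/(6LEI)  [x>a] = -(-12)·4·(2·12²-6·12·(24/5)+3·(24/5)²+4²)/(6·12·200000) = 43/468750 rad
Load 4 — applied couple M₀=-15 kN·m at a=3 m (b=L-a=9):
  θ_4 = (M₀x²/(2L)-M₀(x-a)+C₁)/EI  [x>a] with C₁=M₀(3b²-L²)/(6L)=-165/8 = ((-15)·(24/5)²/(2·12)-(-15)·((24/5)-3)+(-165/8))/200000 = -321/8000000 rad
Superposition: θ = Σ θ_i = 2159593/3000000000 rad ≈ 0.000720 rad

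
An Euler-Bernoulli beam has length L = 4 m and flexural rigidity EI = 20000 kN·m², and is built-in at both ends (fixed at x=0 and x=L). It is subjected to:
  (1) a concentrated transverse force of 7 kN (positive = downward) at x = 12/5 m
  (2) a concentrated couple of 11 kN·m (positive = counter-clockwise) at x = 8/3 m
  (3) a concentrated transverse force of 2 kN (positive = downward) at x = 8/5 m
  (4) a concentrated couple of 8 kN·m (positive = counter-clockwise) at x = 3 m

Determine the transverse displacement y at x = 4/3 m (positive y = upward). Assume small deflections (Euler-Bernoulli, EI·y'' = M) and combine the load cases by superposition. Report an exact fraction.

Load 1 — point force P=7 kN at a=12/5 m (b=L-a=8/5):
  y_1 = -Pb²x²(3aL-(3a+b)x)/(6L³EI)  [x≤a] = -7·(8/5)²·(4/3)²·(3·(12/5)·4-(3·(12/5)+(8/5))·(4/3))/(6·4³·20000) = -448/6328125 m
Load 2 — applied couple M₀=11 kN·m at a=8/3 m (b=L-a=4/3):
  y_2 = (R_Ax³/6 - M_Ax²/2)/EI  [x≤a] with R_A=11/3, M_A=11/3 = ((11/3)·(4/3)³/6 - (11/3)·(4/3)²/2)/20000 = -11/121500 m
Load 3 — point force P=2 kN at a=8/5 m (b=L-a=12/5):
  y_3 = -Pb²x²(3aL-(3a+b)x)/(6L³EI)  [x≤a] = -2·(12/5)²·(4/3)²·(3·(8/5)·4-(3·(8/5)+(12/5))·(4/3))/(6·4³·20000) = -2/78125 m
Load 4 — applied couple M₀=8 kN·m at a=3 m (b=L-a=1):
  y_4 = (R_Ax³/6 - M_Ax²/2)/EI  [x≤a] with R_A=9/4, M_A=5/2 = ((9/4)·(4/3)³/6 - (5/2)·(4/3)²/2)/20000 = -1/15000 m
Superposition: y = Σ y_i = -7703/30375000 m ≈ -0.000254 m

y(4/3) = -7703/30375000 m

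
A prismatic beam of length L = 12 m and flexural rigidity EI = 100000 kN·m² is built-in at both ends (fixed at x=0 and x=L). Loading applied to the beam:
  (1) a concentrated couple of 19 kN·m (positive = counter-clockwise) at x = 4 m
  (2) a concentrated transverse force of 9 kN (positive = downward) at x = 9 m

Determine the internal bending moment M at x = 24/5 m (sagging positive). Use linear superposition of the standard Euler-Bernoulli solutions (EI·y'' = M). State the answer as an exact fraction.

Load 1 — applied couple M₀=19 kN·m at a=4 m (b=L-a=8):
  M_1 = R_Ax - M_A - M₀  [x>a] with R_A=19/9, M_A=0 = (19/9)·(24/5) - 0 - 19 = -133/15 kN·m
Load 2 — point force P=9 kN at a=9 m (b=L-a=3):
  M_2 = Pb²(3a+b)x/L³ - Pab²/L²  [x≤a] = 9·3²·(3·9+3)·(24/5)/12³ - 9·9·3²/12² = 27/16 kN·m
Superposition: M = Σ M_i = -1723/240 kN·m ≈ -7.179167 kN·m

M(24/5) = -1723/240 kN·m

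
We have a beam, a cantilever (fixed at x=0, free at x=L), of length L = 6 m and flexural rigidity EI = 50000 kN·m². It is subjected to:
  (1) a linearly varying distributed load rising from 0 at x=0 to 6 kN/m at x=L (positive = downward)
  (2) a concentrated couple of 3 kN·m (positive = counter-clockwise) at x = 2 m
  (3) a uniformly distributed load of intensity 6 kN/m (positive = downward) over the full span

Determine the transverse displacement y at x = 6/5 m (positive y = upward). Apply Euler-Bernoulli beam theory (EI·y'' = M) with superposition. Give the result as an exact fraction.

Load 1 — triangular load w₀=6 kN/m (0→w₀ over full span):
  y_1 = (w₀Lx³/12-w₀L²x²/6-w₀x⁵/(120L))/EI = (6·6·(6/5)³/12-6·6²·(6/5)²/6-6·(6/5)⁵/(120·6))/50000 = -182331/195312500 m
Load 2 — applied couple M₀=3 kN·m at a=2 m (b=L-a=4):
  y_2 = M₀x²/(2EI)  [x≤a] = 3·(6/5)²/(2·50000) = 27/625000 m
Load 3 — uniform load w=6 kN/m over full span:
  y_3 = -wx²(x²-4Lx+6L²)/(24EI) = -6·(6/5)²·((6/5)²-4·6·(6/5)+6·6²)/(24·50000) = -10611/7812500 m
Superposition: y = Σ y_i = -878337/390625000 m ≈ -0.002249 m

y(6/5) = -878337/390625000 m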